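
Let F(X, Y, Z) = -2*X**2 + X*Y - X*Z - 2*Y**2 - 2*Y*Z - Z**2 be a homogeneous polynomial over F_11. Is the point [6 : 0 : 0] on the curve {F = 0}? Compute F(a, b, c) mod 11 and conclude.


F(6,0,0) ≡ 5 (mod 11); P is NOT on the curve.

Evaluate F(6, 0, 0) term-by-term (mod 11).
  -2*X**2 ↦ -2·36·1·1 = -72
  X*Y ↦ 1·6·0·1 = 0
  -X*Z ↦ -1·6·1·0 = 0
  -2*Y**2 ↦ -2·1·0·1 = 0
  -2*Y*Z ↦ -2·1·0·0 = 0
  -Z**2 ↦ -1·1·1·0 = 0
Sum: F(6, 0, 0) = (-72) + (0) + (0) + (0) + (0) + (0) = -72.
Reducing mod 11: -72 ≡ 5 (mod 11).
Since F(a, b, c) ≡ 5 ≠ 0 (mod 11), P does NOT lie on the curve.


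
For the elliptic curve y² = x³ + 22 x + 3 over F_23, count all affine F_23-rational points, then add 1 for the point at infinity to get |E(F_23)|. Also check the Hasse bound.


Affine points = {(0, 7), (0, 16), (1, 7), (1, 16), (2, 3), (2, 20), (3, 2), (3, 21), (5, 10), (5, 13), (6, 11), (6, 12), (8, 1), (8, 22), (10, 2), (10, 21), (11, 9), (11, 14), (13, 5), (13, 18), (16, 9), (16, 14), (17, 0), (19, 9), (19, 14), (20, 5), (20, 18), (22, 7), (22, 16)}; affine count = 29; |E(F_23)| = 30.

Discriminant check: Δ ∝ 4a³ + 27b² = 4·22³ + 27·3² = 4·10648 + 27·9 ≡ 9 (mod 23). Nonzero ⇒ E is nonsingular.
For each x ∈ F_23, compute rhs = x³ + 22·x + 3 mod 23, then count y ∈ F_23 with y² ≡ rhs.
  x = 0: rhs = 3, matching y values: 7, 16 (2 points).
  x = 1: rhs = 3, matching y values: 7, 16 (2 points).
  x = 2: rhs = 9, matching y values: 3, 20 (2 points).
  x = 3: rhs = 4, matching y values: 2, 21 (2 points).
  x = 4: rhs = 17, matching y values: none (0 points).
  x = 5: rhs = 8, matching y values: 10, 13 (2 points).
  x = 6: rhs = 6, matching y values: 11, 12 (2 points).
  x = 7: rhs = 17, matching y values: none (0 points).
  x = 8: rhs = 1, matching y values: 1, 22 (2 points).
  x = 9: rhs = 10, matching y values: none (0 points).
  x = 10: rhs = 4, matching y values: 2, 21 (2 points).
  x = 11: rhs = 12, matching y values: 9, 14 (2 points).
  x = 12: rhs = 17, matching y values: none (0 points).
  x = 13: rhs = 2, matching y values: 5, 18 (2 points).
  x = 14: rhs = 19, matching y values: none (0 points).
  x = 15: rhs = 5, matching y values: none (0 points).
  x = 16: rhs = 12, matching y values: 9, 14 (2 points).
  x = 17: rhs = 0, matching y values: 0 (1 points).
  x = 18: rhs = 21, matching y values: none (0 points).
  x = 19: rhs = 12, matching y values: 9, 14 (2 points).
  x = 20: rhs = 2, matching y values: 5, 18 (2 points).
  x = 21: rhs = 20, matching y values: none (0 points).
  x = 22: rhs = 3, matching y values: 7, 16 (2 points).
Total affine count: 29.
Full point count |E(F_23)| = 29 + 1 = 30.
Hasse bound: |30 − (23+1)| = |6| = 6 ≤ 2√23 ≈ 9.5917 ✓.


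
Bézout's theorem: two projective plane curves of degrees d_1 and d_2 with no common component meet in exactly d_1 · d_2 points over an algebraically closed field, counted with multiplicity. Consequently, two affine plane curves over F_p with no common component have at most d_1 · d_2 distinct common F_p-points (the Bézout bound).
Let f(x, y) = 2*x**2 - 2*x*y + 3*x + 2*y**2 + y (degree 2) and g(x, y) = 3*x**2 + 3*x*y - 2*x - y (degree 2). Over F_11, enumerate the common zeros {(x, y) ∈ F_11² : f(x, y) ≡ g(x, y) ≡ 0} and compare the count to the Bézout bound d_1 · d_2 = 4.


Common zeros: {(0, 0)}; count = 1; Bézout bound = 4.

deg(f) = 2, deg(g) = 2, so Bézout bound = 4.
Scan x ∈ F_11. For each x, list the y ∈ F_11 with f(x, y) ≡ 0 and those with g(x, y) ≡ 0 (mod 11); the common zeros in that column are the intersection.
  x = 0: f ≡ 0 at y ∈ {0, 5}; g ≡ 0 at y ∈ {0}; common: {0}.
  x = 1: f ≡ 0 at y ∈ {2, 4}; g ≡ 0 at y ∈ {5}; common: ∅.
  x = 2: f ≡ 0 at y ∈ ∅; g ≡ 0 at y ∈ {5}; common: ∅.
  x = 3: f ≡ 0 at y ∈ ∅; g ≡ 0 at y ∈ {7}; common: ∅.
  x = 4: f ≡ 0 at y ∈ {0, 9}; g ≡ 0 at y ∈ ∅; common: ∅.
  x = 5: f ≡ 0 at y ∈ {2, 8}; g ≡ 0 at y ∈ {4}; common: ∅.
  x = 6: f ≡ 0 at y ∈ ∅; g ≡ 0 at y ∈ {6}; common: ∅.
  x = 7: f ≡ 0 at y ∈ {4, 8}; g ≡ 0 at y ∈ {6}; common: ∅.
  x = 8: f ≡ 0 at y ∈ ∅; g ≡ 0 at y ∈ {0}; common: ∅.
  x = 9: f ≡ 0 at y ∈ {5, 9}; g ≡ 0 at y ∈ {7}; common: ∅.
  x = 10: f ≡ 0 at y ∈ ∅; g ≡ 0 at y ∈ {4}; common: ∅.
Collecting: common zeros = {(0, 0)}, so the count is 1.
Comparison with the Bézout bound: 1 ≤ 4 = deg(f)·deg(g), as expected for curves with no common component (the affine F_11-count falls short of the bound because intersections may lie at infinity, over extension fields, or carry multiplicity).


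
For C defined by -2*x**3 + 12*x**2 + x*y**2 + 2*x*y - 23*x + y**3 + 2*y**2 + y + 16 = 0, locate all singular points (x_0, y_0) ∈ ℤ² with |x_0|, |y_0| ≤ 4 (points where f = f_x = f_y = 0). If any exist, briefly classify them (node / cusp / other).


Singular points: {(2, -1)}; classification: cusp.

Compute partial derivatives:
  f_x = -6*x**2 + 24*x + y**2 + 2*y - 23.
  f_y = 2*x*y + 2*x + 3*y**2 + 4*y + 1.
Scan x_0 ∈ {−4, ..., 4}. For each x_0, f_y(x_0, y) is a polynomial in y; find its integer roots y ∈ {−4, ..., 4}, then test f_x and f at those candidates.
  x = -4: f_y(-4, y) = 3*y**2 - 4*y - 7; vanishes at y ∈ {-1}. (-4, -1): f_x = -216 ≠ 0.
  x = -3: f_y(-3, y) = 3*y**2 - 2*y - 5; vanishes at y ∈ {-1}. (-3, -1): f_x = -150 ≠ 0.
  x = -2: f_y(-2, y) = 3*y**2 - 3; vanishes at y ∈ {-1, 1}. (-2, -1): f_x = -96 ≠ 0; (-2, 1): f_x = -92 ≠ 0.
  x = -1: f_y(-1, y) = 3*y**2 + 2*y - 1; vanishes at y ∈ {-1}. (-1, -1): f_x = -54 ≠ 0.
  x = 0: f_y(0, y) = 3*y**2 + 4*y + 1; vanishes at y ∈ {-1}. (0, -1): f_x = -24 ≠ 0.
  x = 1: f_y(1, y) = 3*y**2 + 6*y + 3; vanishes at y ∈ {-1}. (1, -1): f_x = -6 ≠ 0.
  x = 2: f_y(2, y) = 3*y**2 + 8*y + 5; vanishes at y ∈ {-1}. (2, -1): f_x = 0, f = 0 — SINGULAR.
  x = 3: f_y(3, y) = 3*y**2 + 10*y + 7; vanishes at y ∈ {-1}. (3, -1): f_x = -6 ≠ 0.
  x = 4: f_y(4, y) = 3*y**2 + 12*y + 9; vanishes at y ∈ {-3, -1}. (4, -3): f_x = -20 ≠ 0; (4, -1): f_x = -24 ≠ 0.
Only singular point on the grid: (2, -1).
Classify: substitute x = 2 + u, y = -1 + v and expand: f = -2*u**3 + u*v**2 + v**3 + v**2.
No constant or linear terms (consistent with a singular point). Quadratic part: v**2. Cubic part: -2*u**3 + u*v**2 + v**3.
The quadratic part v**2 is a perfect square, so there is a single (double) tangent line v = 0, i.e. y = -1. Restricting the cubic part to that line (v = 0) leaves -2*u**3 ≠ 0, so f is not divisible by v and the branch is v² ≈ 2*u**3 to lowest order — this is a cusp.
Classification: cusp.


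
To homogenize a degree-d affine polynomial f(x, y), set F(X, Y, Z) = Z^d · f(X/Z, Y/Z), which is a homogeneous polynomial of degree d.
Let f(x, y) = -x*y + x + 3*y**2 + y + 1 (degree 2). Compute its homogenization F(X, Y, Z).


F(X, Y, Z) = -X*Y + X*Z + 3*Y**2 + Y*Z + Z**2

deg(f) = 2.
Substitute x = X/Z, y = Y/Z into f, then multiply by Z^2.
  monomial -1·x^1·y^1 ↦ -1·X^1·Y^1·Z^0.
  monomial 1·x^1·y^0 ↦ 1·X^1·Y^0·Z^1.
  monomial 3·x^0·y^2 ↦ 3·X^0·Y^2·Z^0.
  monomial 1·x^0·y^1 ↦ 1·X^0·Y^1·Z^1.
  monomial 1·x^0·y^0 ↦ 1·X^0·Y^0·Z^2.
Collecting: F(X, Y, Z) = -X*Y + X*Z + 3*Y**2 + Y*Z + Z**2.


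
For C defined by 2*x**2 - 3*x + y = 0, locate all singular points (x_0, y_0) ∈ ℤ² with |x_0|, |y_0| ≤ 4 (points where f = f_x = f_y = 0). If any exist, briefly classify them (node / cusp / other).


No singular points in the scanned grid; C is smooth there.

Compute partial derivatives:
  f_x = 4*x - 3.
  f_y = 1.
f_y = 1 is a nonzero constant, so f_y never vanishes: no point (x, y) can satisfy f = f_x = f_y = 0. In particular no (x, y) ∈ {−4, ..., 4}² is singular; the curve is smooth.


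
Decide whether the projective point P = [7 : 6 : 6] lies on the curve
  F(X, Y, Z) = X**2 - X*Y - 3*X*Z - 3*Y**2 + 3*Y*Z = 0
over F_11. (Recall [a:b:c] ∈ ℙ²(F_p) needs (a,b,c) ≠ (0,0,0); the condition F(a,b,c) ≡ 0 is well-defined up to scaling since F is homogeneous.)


F(7,6,6) ≡ 2 (mod 11); P is NOT on the curve.

Evaluate F(7, 6, 6) term-by-term (mod 11).
  X**2 ↦ 1·49·1·1 = 49
  -X*Y ↦ -1·7·6·1 = -42
  -3*X*Z ↦ -3·7·1·6 = -126
  -3*Y**2 ↦ -3·1·36·1 = -108
  3*Y*Z ↦ 3·1·6·6 = 108
Sum: F(7, 6, 6) = (49) + (-42) + (-126) + (-108) + (108) = -119.
Reducing mod 11: -119 ≡ 2 (mod 11).
Since F(a, b, c) ≡ 2 ≠ 0 (mod 11), P does NOT lie on the curve.


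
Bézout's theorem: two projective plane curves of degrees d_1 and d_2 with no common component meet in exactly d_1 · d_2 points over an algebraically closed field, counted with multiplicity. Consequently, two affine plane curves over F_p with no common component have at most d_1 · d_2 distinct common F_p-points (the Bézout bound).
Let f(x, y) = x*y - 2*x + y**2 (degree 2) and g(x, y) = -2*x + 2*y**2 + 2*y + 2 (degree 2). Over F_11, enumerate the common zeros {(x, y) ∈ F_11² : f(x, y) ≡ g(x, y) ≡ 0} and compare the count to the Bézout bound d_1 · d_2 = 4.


Common zeros: {(2, 3)}; count = 1; Bézout bound = 4.

deg(f) = 2, deg(g) = 2, so Bézout bound = 4.
Scan x ∈ F_11. For each x, list the y ∈ F_11 with f(x, y) ≡ 0 and those with g(x, y) ≡ 0 (mod 11); the common zeros in that column are the intersection.
  x = 0: f ≡ 0 at y ∈ {0}; g ≡ 0 at y ∈ ∅; common: ∅.
  x = 1: f ≡ 0 at y ∈ {1, 9}; g ≡ 0 at y ∈ {0, 10}; common: ∅.
  x = 2: f ≡ 0 at y ∈ {3, 6}; g ≡ 0 at y ∈ {3, 7}; common: {3}.
  x = 3: f ≡ 0 at y ∈ {4}; g ≡ 0 at y ∈ {1, 9}; common: ∅.
  x = 4: f ≡ 0 at y ∈ {8, 10}; g ≡ 0 at y ∈ ∅; common: ∅.
  x = 5: f ≡ 0 at y ∈ ∅; g ≡ 0 at y ∈ ∅; common: ∅.
  x = 6: f ≡ 0 at y ∈ ∅; g ≡ 0 at y ∈ ∅; common: ∅.
  x = 7: f ≡ 0 at y ∈ ∅; g ≡ 0 at y ∈ {2, 8}; common: ∅.
  x = 8: f ≡ 0 at y ∈ ∅; g ≡ 0 at y ∈ ∅; common: ∅.
  x = 9: f ≡ 0 at y ∈ ∅; g ≡ 0 at y ∈ {5}; common: ∅.
  x = 10: f ≡ 0 at y ∈ {5, 7}; g ≡ 0 at y ∈ {4, 6}; common: ∅.
Collecting: common zeros = {(2, 3)}, so the count is 1.
Comparison with the Bézout bound: 1 ≤ 4 = deg(f)·deg(g), as expected for curves with no common component (the affine F_11-count falls short of the bound because intersections may lie at infinity, over extension fields, or carry multiplicity).


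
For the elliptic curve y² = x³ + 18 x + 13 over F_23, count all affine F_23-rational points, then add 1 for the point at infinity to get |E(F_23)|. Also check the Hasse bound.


Affine points = {(0, 6), (0, 17), (1, 3), (1, 20), (3, 5), (3, 18), (8, 5), (8, 18), (11, 1), (11, 22), (12, 5), (12, 18), (13, 11), (13, 12), (15, 1), (15, 22), (16, 2), (16, 21), (20, 1), (20, 22)}; affine count = 20; |E(F_23)| = 21.

Discriminant check: Δ ∝ 4a³ + 27b² = 4·18³ + 27·13² = 4·5832 + 27·169 ≡ 15 (mod 23). Nonzero ⇒ E is nonsingular.
For each x ∈ F_23, compute rhs = x³ + 18·x + 13 mod 23, then count y ∈ F_23 with y² ≡ rhs.
  x = 0: rhs = 13, matching y values: 6, 17 (2 points).
  x = 1: rhs = 9, matching y values: 3, 20 (2 points).
  x = 2: rhs = 11, matching y values: none (0 points).
  x = 3: rhs = 2, matching y values: 5, 18 (2 points).
  x = 4: rhs = 11, matching y values: none (0 points).
  x = 5: rhs = 21, matching y values: none (0 points).
  x = 6: rhs = 15, matching y values: none (0 points).
  x = 7: rhs = 22, matching y values: none (0 points).
  x = 8: rhs = 2, matching y values: 5, 18 (2 points).
  x = 9: rhs = 7, matching y values: none (0 points).
  x = 10: rhs = 20, matching y values: none (0 points).
  x = 11: rhs = 1, matching y values: 1, 22 (2 points).
  x = 12: rhs = 2, matching y values: 5, 18 (2 points).
  x = 13: rhs = 6, matching y values: 11, 12 (2 points).
  x = 14: rhs = 19, matching y values: none (0 points).
  x = 15: rhs = 1, matching y values: 1, 22 (2 points).
  x = 16: rhs = 4, matching y values: 2, 21 (2 points).
  x = 17: rhs = 11, matching y values: none (0 points).
  x = 18: rhs = 5, matching y values: none (0 points).
  x = 19: rhs = 15, matching y values: none (0 points).
  x = 20: rhs = 1, matching y values: 1, 22 (2 points).
  x = 21: rhs = 15, matching y values: none (0 points).
  x = 22: rhs = 17, matching y values: none (0 points).
Total affine count: 20.
Full point count |E(F_23)| = 20 + 1 = 21.
Hasse bound: |21 − (23+1)| = |-3| = 3 ≤ 2√23 ≈ 9.5917 ✓.


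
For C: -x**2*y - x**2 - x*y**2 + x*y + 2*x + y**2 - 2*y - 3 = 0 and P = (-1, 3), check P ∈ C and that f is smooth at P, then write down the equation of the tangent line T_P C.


Tangent line at P: 4*x + 8*y - 20 = 0.

Step 1: f(-1, 3) = 0, so P lies on C.
Step 2: partial derivatives
  f_x(x, y) = -2*x*y - 2*x - y**2 + y + 2, f_y(x, y) = -x**2 - 2*x*y + x + 2*y - 2.
  f_x(P) = 4, f_y(P) = 8 (gradient nonzero, so P is smooth).
Step 3: tangent line at P: 4·(x − -1) + 8·(y − 3) = 0.
Expanding: 4*x + 8*y - 20 = 0.


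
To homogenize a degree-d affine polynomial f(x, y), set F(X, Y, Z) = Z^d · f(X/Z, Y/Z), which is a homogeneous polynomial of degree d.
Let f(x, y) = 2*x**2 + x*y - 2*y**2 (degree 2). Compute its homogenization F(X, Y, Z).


F(X, Y, Z) = 2*X**2 + X*Y - 2*Y**2

deg(f) = 2.
Substitute x = X/Z, y = Y/Z into f, then multiply by Z^2.
  monomial 2·x^2·y^0 ↦ 2·X^2·Y^0·Z^0.
  monomial 1·x^1·y^1 ↦ 1·X^1·Y^1·Z^0.
  monomial -2·x^0·y^2 ↦ -2·X^0·Y^2·Z^0.
Collecting: F(X, Y, Z) = 2*X**2 + X*Y - 2*Y**2.


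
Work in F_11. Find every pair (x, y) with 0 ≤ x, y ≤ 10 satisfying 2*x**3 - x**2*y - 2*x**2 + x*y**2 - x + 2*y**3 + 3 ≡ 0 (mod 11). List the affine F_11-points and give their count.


Affine F_11-points: {(0, 5), (3, 4), (5, 0), (5, 6), (5, 8), (7, 10), (8, 0), (8, 3), (8, 4), (10, 0), (10, 1), (10, 5)}; count = 12.

For each of the 121 pairs (x, y) ∈ F_11², evaluate f(x, y) mod 11. Record the zeros.
  x = 0: [0↦3, 1↦5, 2↦8, 3↦2, 4↦10, 5↦0, 6↦6, 7↦7, 8↦4, 9↦9, 10↦1]  zeros at y ∈ {5}
  x = 1: [0↦2, 1↦4, 2↦9, 3↦7, 4↦10, 5↦8, 6↦2, 7↦4, 8↦4, 9↦3, 10↦2]  zeros at y ∈ ∅
  x = 2: [0↦9, 1↦9, 2↦3, 3↦3, 4↦10, 5↦3, 6↦5, 7↦6, 8↦7, 9↦9, 10↦2]  zeros at y ∈ ∅
  x = 3: [0↦3, 1↦10, 2↦2, 3↦2, 4↦0, 5↦8, 6↦5, 7↦3, 8↦3, 9↦6, 10↦2]  zeros at y ∈ {4}
  x = 4: [0↦7, 1↦8, 2↦7, 3↦5, 4↦3, 5↦2, 6↦3, 7↦7, 8↦4, 9↦6, 10↦3]  zeros at y ∈ ∅
  x = 5: [0↦0, 1↦4, 2↦8, 3↦2, 4↦9, 5↦8, 6↦0, 7↦8, 8↦0, 9↦10, 10↦6]  zeros at y ∈ {0, 6, 8}
  x = 6: [0↦5, 1↦10, 2↦6, 3↦5, 4↦8, 5↦5, 6↦8, 7↦7, 8↦3, 9↦8, 10↦1]  zeros at y ∈ ∅
  x = 7: [0↦1, 1↦5, 2↦2, 3↦4, 4↦1, 5↦5, 6↦6, 7↦5, 8↦3, 9↦1, 10↦0]  zeros at y ∈ {10}
  x = 8: [0↦0, 1↦1, 2↦8, 3↦0, 4↦0, 5↦9, 6↦6, 7↦3, 8↦1, 9↦1, 10↦4]  zeros at y ∈ {0, 3, 4}
  x = 9: [0↦3, 1↦10, 2↦3, 3↦5, 4↦6, 5↦7, 6↦9, 7↦2, 8↦9, 9↦9, 10↦3]  zeros at y ∈ ∅
  x = 10: [0↦0, 1↦0, 2↦10, 3↦9, 4↦9, 5↦0, 6↦5, 7↦3, 8↦6, 9↦4, 10↦9]  zeros at y ∈ {0, 1, 5}
Collecting zeros: affine points = {(0, 5), (3, 4), (5, 0), (5, 6), (5, 8), (7, 10), (8, 0), (8, 3), (8, 4), (10, 0), (10, 1), (10, 5)}.
Total count |C(F_11)_aff| = 12.


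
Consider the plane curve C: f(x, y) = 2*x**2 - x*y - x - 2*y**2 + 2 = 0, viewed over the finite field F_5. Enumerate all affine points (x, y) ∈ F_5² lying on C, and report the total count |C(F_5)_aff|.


Affine F_5-points: {(0, 1), (0, 4), (1, 1), (3, 3), (4, 0), (4, 3)}; count = 6.

For each of the 25 pairs (x, y) ∈ F_5², evaluate f(x, y) mod 5. Record the zeros.
  x = 0: [0↦2, 1↦0, 2↦4, 3↦4, 4↦0]  zeros at y ∈ {1, 4}
  x = 1: [0↦3, 1↦0, 2↦3, 3↦2, 4↦2]  zeros at y ∈ {1}
  x = 2: [0↦3, 1↦4, 2↦1, 3↦4, 4↦3]  zeros at y ∈ ∅
  x = 3: [0↦2, 1↦2, 2↦3, 3↦0, 4↦3]  zeros at y ∈ {3}
  x = 4: [0↦0, 1↦4, 2↦4, 3↦0, 4↦2]  zeros at y ∈ {0, 3}
Collecting zeros: affine points = {(0, 1), (0, 4), (1, 1), (3, 3), (4, 0), (4, 3)}.
Total count |C(F_5)_aff| = 6.


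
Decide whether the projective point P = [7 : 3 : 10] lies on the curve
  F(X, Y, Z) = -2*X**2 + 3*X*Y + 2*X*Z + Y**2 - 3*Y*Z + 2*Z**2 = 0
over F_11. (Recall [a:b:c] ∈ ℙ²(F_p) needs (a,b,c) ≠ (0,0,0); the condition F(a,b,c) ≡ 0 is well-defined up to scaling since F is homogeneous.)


F(7,3,10) ≡ 4 (mod 11); P is NOT on the curve.

Evaluate F(7, 3, 10) term-by-term (mod 11).
  -2*X**2 ↦ -2·49·1·1 = -98
  3*X*Y ↦ 3·7·3·1 = 63
  2*X*Z ↦ 2·7·1·10 = 140
  Y**2 ↦ 1·1·9·1 = 9
  -3*Y*Z ↦ -3·1·3·10 = -90
  2*Z**2 ↦ 2·1·1·100 = 200
Sum: F(7, 3, 10) = (-98) + (63) + (140) + (9) + (-90) + (200) = 224.
Reducing mod 11: 224 ≡ 4 (mod 11).
Since F(a, b, c) ≡ 4 ≠ 0 (mod 11), P does NOT lie on the curve.


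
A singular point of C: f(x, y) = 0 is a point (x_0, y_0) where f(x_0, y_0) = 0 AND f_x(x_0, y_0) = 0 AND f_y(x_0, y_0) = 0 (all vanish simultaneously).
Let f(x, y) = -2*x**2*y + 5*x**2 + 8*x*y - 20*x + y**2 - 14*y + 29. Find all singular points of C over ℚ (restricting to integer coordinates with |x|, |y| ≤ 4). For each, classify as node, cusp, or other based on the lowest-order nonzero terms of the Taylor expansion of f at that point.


Singular points: {(2, 3)}; classification: node.

Compute partial derivatives:
  f_x = -4*x*y + 10*x + 8*y - 20.
  f_y = -2*x**2 + 8*x + 2*y - 14.
Scan x_0 ∈ {−4, ..., 4}. For each x_0, f_y(x_0, y) is a polynomial in y; find its integer roots y ∈ {−4, ..., 4}, then test f_x and f at those candidates.
  x = -4: f_y(-4, y) = 2*y - 78; no integer root y with |y| ≤ 4.
  x = -3: f_y(-3, y) = 2*y - 56; no integer root y with |y| ≤ 4.
  x = -2: f_y(-2, y) = 2*y - 38; no integer root y with |y| ≤ 4.
  x = -1: f_y(-1, y) = 2*y - 24; no integer root y with |y| ≤ 4.
  x = 0: f_y(0, y) = 2*y - 14; no integer root y with |y| ≤ 4.
  x = 1: f_y(1, y) = 2*y - 8; vanishes at y ∈ {4}. (1, 4): f_x = 6 ≠ 0.
  x = 2: f_y(2, y) = 2*y - 6; vanishes at y ∈ {3}. (2, 3): f_x = 0, f = 0 — SINGULAR.
  x = 3: f_y(3, y) = 2*y - 8; vanishes at y ∈ {4}. (3, 4): f_x = -6 ≠ 0.
  x = 4: f_y(4, y) = 2*y - 14; no integer root y with |y| ≤ 4.
Only singular point on the grid: (2, 3).
Classify: substitute x = 2 + u, y = 3 + v and expand: f = -2*u**2*v - u**2 + v**2.
No constant or linear terms (consistent with a singular point). Quadratic part: -u**2 + v**2. Cubic part: -2*u**2*v.
The quadratic part v**2 - u**2 = (v − u)(v + u) splits into two distinct linear factors, so there are two distinct tangent lines y − 3 = ±(x − 2) — this is a node (ordinary double point).
Classification: node.


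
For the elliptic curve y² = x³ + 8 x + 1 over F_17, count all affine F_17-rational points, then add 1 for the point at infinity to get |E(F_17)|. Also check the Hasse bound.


Affine points = {(0, 1), (0, 16), (2, 5), (2, 12), (3, 1), (3, 16), (5, 8), (5, 9), (7, 3), (7, 14), (8, 4), (8, 13), (11, 3), (11, 14), (14, 1), (14, 16), (16, 3), (16, 14)}; affine count = 18; |E(F_17)| = 19.

Discriminant check: Δ ∝ 4a³ + 27b² = 4·8³ + 27·1² = 4·512 + 27·1 ≡ 1 (mod 17). Nonzero ⇒ E is nonsingular.
For each x ∈ F_17, compute rhs = x³ + 8·x + 1 mod 17, then count y ∈ F_17 with y² ≡ rhs.
  x = 0: rhs = 1, matching y values: 1, 16 (2 points).
  x = 1: rhs = 10, matching y values: none (0 points).
  x = 2: rhs = 8, matching y values: 5, 12 (2 points).
  x = 3: rhs = 1, matching y values: 1, 16 (2 points).
  x = 4: rhs = 12, matching y values: none (0 points).
  x = 5: rhs = 13, matching y values: 8, 9 (2 points).
  x = 6: rhs = 10, matching y values: none (0 points).
  x = 7: rhs = 9, matching y values: 3, 14 (2 points).
  x = 8: rhs = 16, matching y values: 4, 13 (2 points).
  x = 9: rhs = 3, matching y values: none (0 points).
  x = 10: rhs = 10, matching y values: none (0 points).
  x = 11: rhs = 9, matching y values: 3, 14 (2 points).
  x = 12: rhs = 6, matching y values: none (0 points).
  x = 13: rhs = 7, matching y values: none (0 points).
  x = 14: rhs = 1, matching y values: 1, 16 (2 points).
  x = 15: rhs = 11, matching y values: none (0 points).
  x = 16: rhs = 9, matching y values: 3, 14 (2 points).
Total affine count: 18.
Full point count |E(F_17)| = 18 + 1 = 19.
Hasse bound: |19 − (17+1)| = |1| = 1 ≤ 2√17 ≈ 8.2462 ✓.


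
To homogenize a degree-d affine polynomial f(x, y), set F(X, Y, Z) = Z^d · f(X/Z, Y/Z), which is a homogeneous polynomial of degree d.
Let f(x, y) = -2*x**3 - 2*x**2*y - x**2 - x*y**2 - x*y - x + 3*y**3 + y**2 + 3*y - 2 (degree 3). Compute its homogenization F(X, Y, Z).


F(X, Y, Z) = -2*X**3 - 2*X**2*Y - X**2*Z - X*Y**2 - X*Y*Z - X*Z**2 + 3*Y**3 + Y**2*Z + 3*Y*Z**2 - 2*Z**3

deg(f) = 3.
Substitute x = X/Z, y = Y/Z into f, then multiply by Z^3.
  monomial -2·x^3·y^0 ↦ -2·X^3·Y^0·Z^0.
  monomial -2·x^2·y^1 ↦ -2·X^2·Y^1·Z^0.
  monomial -1·x^2·y^0 ↦ -1·X^2·Y^0·Z^1.
  monomial -1·x^1·y^2 ↦ -1·X^1·Y^2·Z^0.
  monomial -1·x^1·y^1 ↦ -1·X^1·Y^1·Z^1.
  monomial -1·x^1·y^0 ↦ -1·X^1·Y^0·Z^2.
  monomial 3·x^0·y^3 ↦ 3·X^0·Y^3·Z^0.
  monomial 1·x^0·y^2 ↦ 1·X^0·Y^2·Z^1.
  monomial 3·x^0·y^1 ↦ 3·X^0·Y^1·Z^2.
  monomial -2·x^0·y^0 ↦ -2·X^0·Y^0·Z^3.
Collecting: F(X, Y, Z) = -2*X**3 - 2*X**2*Y - X**2*Z - X*Y**2 - X*Y*Z - X*Z**2 + 3*Y**3 + Y**2*Z + 3*Y*Z**2 - 2*Z**3.


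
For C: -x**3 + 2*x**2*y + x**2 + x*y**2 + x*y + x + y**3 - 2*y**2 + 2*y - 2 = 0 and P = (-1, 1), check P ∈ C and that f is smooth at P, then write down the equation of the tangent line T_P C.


Tangent line at P: -6*x - 6 = 0.

Step 1: f(-1, 1) = 0, so P lies on C.
Step 2: partial derivatives
  f_x(x, y) = -3*x**2 + 4*x*y + 2*x + y**2 + y + 1, f_y(x, y) = 2*x**2 + 2*x*y + x + 3*y**2 - 4*y + 2.
  f_x(P) = -6, f_y(P) = 0 (gradient nonzero, so P is smooth).
Step 3: tangent line at P: -6·(x − -1) + 0·(y − 1) = 0.
Expanding: -6*x - 6 = 0.


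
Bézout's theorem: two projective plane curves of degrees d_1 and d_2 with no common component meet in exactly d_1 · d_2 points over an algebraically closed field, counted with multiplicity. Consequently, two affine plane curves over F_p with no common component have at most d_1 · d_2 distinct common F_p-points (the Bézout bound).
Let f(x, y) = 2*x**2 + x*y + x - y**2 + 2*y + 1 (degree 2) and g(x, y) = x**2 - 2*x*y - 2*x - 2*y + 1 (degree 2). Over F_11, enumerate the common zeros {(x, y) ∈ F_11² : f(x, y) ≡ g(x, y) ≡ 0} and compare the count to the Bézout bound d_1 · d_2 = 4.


Common zeros: {(5, 5)}; count = 1; Bézout bound = 4.

deg(f) = 2, deg(g) = 2, so Bézout bound = 4.
Scan x ∈ F_11. For each x, list the y ∈ F_11 with f(x, y) ≡ 0 and those with g(x, y) ≡ 0 (mod 11); the common zeros in that column are the intersection.
  x = 0: f ≡ 0 at y ∈ ∅; g ≡ 0 at y ∈ {6}; common: ∅.
  x = 1: f ≡ 0 at y ∈ {4, 10}; g ≡ 0 at y ∈ {0}; common: ∅.
  x = 2: f ≡ 0 at y ∈ {0, 4}; g ≡ 0 at y ∈ {2}; common: ∅.
  x = 3: f ≡ 0 at y ∈ {0, 5}; g ≡ 0 at y ∈ {6}; common: ∅.
  x = 4: f ≡ 0 at y ∈ ∅; g ≡ 0 at y ∈ {2}; common: ∅.
  x = 5: f ≡ 0 at y ∈ {2, 5}; g ≡ 0 at y ∈ {5}; common: {5}.
  x = 6: f ≡ 0 at y ∈ ∅; g ≡ 0 at y ∈ {1}; common: ∅.
  x = 7: f ≡ 0 at y ∈ ∅; g ≡ 0 at y ∈ {5}; common: ∅.
  x = 8: f ≡ 0 at y ∈ ∅; g ≡ 0 at y ∈ {7}; common: ∅.
  x = 9: f ≡ 0 at y ∈ ∅; g ≡ 0 at y ∈ {1}; common: ∅.
  x = 10: f ≡ 0 at y ∈ {2, 10}; g ≡ 0 at y ∈ ∅; common: ∅.
Collecting: common zeros = {(5, 5)}, so the count is 1.
Comparison with the Bézout bound: 1 ≤ 4 = deg(f)·deg(g), as expected for curves with no common component (the affine F_11-count falls short of the bound because intersections may lie at infinity, over extension fields, or carry multiplicity).


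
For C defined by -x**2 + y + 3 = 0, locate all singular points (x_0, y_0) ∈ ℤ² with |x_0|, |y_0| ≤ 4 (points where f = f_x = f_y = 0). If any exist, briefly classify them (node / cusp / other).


No singular points in the scanned grid; C is smooth there.

Compute partial derivatives:
  f_x = -2*x.
  f_y = 1.
f_y = 1 is a nonzero constant, so f_y never vanishes: no point (x, y) can satisfy f = f_x = f_y = 0. In particular no (x, y) ∈ {−4, ..., 4}² is singular; the curve is smooth.


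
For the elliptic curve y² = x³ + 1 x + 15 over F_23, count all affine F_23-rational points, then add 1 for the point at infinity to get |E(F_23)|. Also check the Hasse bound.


Affine points = {(2, 5), (2, 18), (8, 11), (8, 12), (10, 6), (10, 17), (11, 0), (14, 6), (14, 17), (15, 1), (15, 22), (17, 0), (18, 0), (19, 4), (19, 19), (20, 10), (20, 13), (22, 6), (22, 17)}; affine count = 19; |E(F_23)| = 20.

Discriminant check: Δ ∝ 4a³ + 27b² = 4·1³ + 27·15² = 4·1 + 27·225 ≡ 7 (mod 23). Nonzero ⇒ E is nonsingular.
For each x ∈ F_23, compute rhs = x³ + 1·x + 15 mod 23, then count y ∈ F_23 with y² ≡ rhs.
  x = 0: rhs = 15, matching y values: none (0 points).
  x = 1: rhs = 17, matching y values: none (0 points).
  x = 2: rhs = 2, matching y values: 5, 18 (2 points).
  x = 3: rhs = 22, matching y values: none (0 points).
  x = 4: rhs = 14, matching y values: none (0 points).
  x = 5: rhs = 7, matching y values: none (0 points).
  x = 6: rhs = 7, matching y values: none (0 points).
  x = 7: rhs = 20, matching y values: none (0 points).
  x = 8: rhs = 6, matching y values: 11, 12 (2 points).
  x = 9: rhs = 17, matching y values: none (0 points).
  x = 10: rhs = 13, matching y values: 6, 17 (2 points).
  x = 11: rhs = 0, matching y values: 0 (1 points).
  x = 12: rhs = 7, matching y values: none (0 points).
  x = 13: rhs = 17, matching y values: none (0 points).
  x = 14: rhs = 13, matching y values: 6, 17 (2 points).
  x = 15: rhs = 1, matching y values: 1, 22 (2 points).
  x = 16: rhs = 10, matching y values: none (0 points).
  x = 17: rhs = 0, matching y values: 0 (1 points).
  x = 18: rhs = 0, matching y values: 0 (1 points).
  x = 19: rhs = 16, matching y values: 4, 19 (2 points).
  x = 20: rhs = 8, matching y values: 10, 13 (2 points).
  x = 21: rhs = 5, matching y values: none (0 points).
  x = 22: rhs = 13, matching y values: 6, 17 (2 points).
Total affine count: 19.
Full point count |E(F_23)| = 19 + 1 = 20.
Hasse bound: |20 − (23+1)| = |-4| = 4 ≤ 2√23 ≈ 9.5917 ✓.


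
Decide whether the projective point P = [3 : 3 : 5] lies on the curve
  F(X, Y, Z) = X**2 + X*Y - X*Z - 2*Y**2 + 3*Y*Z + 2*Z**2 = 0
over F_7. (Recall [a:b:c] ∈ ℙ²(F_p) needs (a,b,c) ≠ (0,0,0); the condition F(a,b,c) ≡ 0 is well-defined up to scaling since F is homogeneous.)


F(3,3,5) ≡ 3 (mod 7); P is NOT on the curve.

Evaluate F(3, 3, 5) term-by-term (mod 7).
  X**2 ↦ 1·9·1·1 = 9
  X*Y ↦ 1·3·3·1 = 9
  -X*Z ↦ -1·3·1·5 = -15
  -2*Y**2 ↦ -2·1·9·1 = -18
  3*Y*Z ↦ 3·1·3·5 = 45
  2*Z**2 ↦ 2·1·1·25 = 50
Sum: F(3, 3, 5) = (9) + (9) + (-15) + (-18) + (45) + (50) = 80.
Reducing mod 7: 80 ≡ 3 (mod 7).
Since F(a, b, c) ≡ 3 ≠ 0 (mod 7), P does NOT lie on the curve.


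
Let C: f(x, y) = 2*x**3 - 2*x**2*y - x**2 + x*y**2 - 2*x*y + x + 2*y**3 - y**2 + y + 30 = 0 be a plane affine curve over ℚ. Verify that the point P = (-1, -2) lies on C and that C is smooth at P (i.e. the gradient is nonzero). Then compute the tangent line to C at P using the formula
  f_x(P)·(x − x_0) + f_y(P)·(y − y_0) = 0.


Tangent line at P: 9*x + 33*y + 75 = 0.

Step 1: f(-1, -2) = 0, so P lies on C.
Step 2: partial derivatives
  f_x(x, y) = 6*x**2 - 4*x*y - 2*x + y**2 - 2*y + 1, f_y(x, y) = -2*x**2 + 2*x*y - 2*x + 6*y**2 - 2*y + 1.
  f_x(P) = 9, f_y(P) = 33 (gradient nonzero, so P is smooth).
Step 3: tangent line at P: 9·(x − -1) + 33·(y − -2) = 0.
Expanding: 9*x + 33*y + 75 = 0.


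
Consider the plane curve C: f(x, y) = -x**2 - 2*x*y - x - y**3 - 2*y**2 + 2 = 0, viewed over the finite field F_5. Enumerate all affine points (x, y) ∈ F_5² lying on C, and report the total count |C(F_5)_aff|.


Affine F_5-points: {(1, 0), (1, 1), (1, 2), (3, 0), (3, 4), (4, 2)}; count = 6.

For each of the 25 pairs (x, y) ∈ F_5², evaluate f(x, y) mod 5. Record the zeros.
  x = 0: [0↦2, 1↦4, 2↦1, 3↦2, 4↦1]  zeros at y ∈ ∅
  x = 1: [0↦0, 1↦0, 2↦0, 3↦4, 4↦1]  zeros at y ∈ {0, 1, 2}
  x = 2: [0↦1, 1↦4, 2↦2, 3↦4, 4↦4]  zeros at y ∈ ∅
  x = 3: [0↦0, 1↦1, 2↦2, 3↦2, 4↦0]  zeros at y ∈ {0, 4}
  x = 4: [0↦2, 1↦1, 2↦0, 3↦3, 4↦4]  zeros at y ∈ {2}
Collecting zeros: affine points = {(1, 0), (1, 1), (1, 2), (3, 0), (3, 4), (4, 2)}.
Total count |C(F_5)_aff| = 6.


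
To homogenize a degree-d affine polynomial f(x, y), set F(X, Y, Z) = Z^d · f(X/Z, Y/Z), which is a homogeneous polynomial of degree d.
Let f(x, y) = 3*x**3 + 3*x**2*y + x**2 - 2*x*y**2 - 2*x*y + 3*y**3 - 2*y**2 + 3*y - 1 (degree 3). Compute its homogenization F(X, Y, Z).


F(X, Y, Z) = 3*X**3 + 3*X**2*Y + X**2*Z - 2*X*Y**2 - 2*X*Y*Z + 3*Y**3 - 2*Y**2*Z + 3*Y*Z**2 - Z**3

deg(f) = 3.
Substitute x = X/Z, y = Y/Z into f, then multiply by Z^3.
  monomial 3·x^3·y^0 ↦ 3·X^3·Y^0·Z^0.
  monomial 3·x^2·y^1 ↦ 3·X^2·Y^1·Z^0.
  monomial 1·x^2·y^0 ↦ 1·X^2·Y^0·Z^1.
  monomial -2·x^1·y^2 ↦ -2·X^1·Y^2·Z^0.
  monomial -2·x^1·y^1 ↦ -2·X^1·Y^1·Z^1.
  monomial 3·x^0·y^3 ↦ 3·X^0·Y^3·Z^0.
  monomial -2·x^0·y^2 ↦ -2·X^0·Y^2·Z^1.
  monomial 3·x^0·y^1 ↦ 3·X^0·Y^1·Z^2.
  monomial -1·x^0·y^0 ↦ -1·X^0·Y^0·Z^3.
Collecting: F(X, Y, Z) = 3*X**3 + 3*X**2*Y + X**2*Z - 2*X*Y**2 - 2*X*Y*Z + 3*Y**3 - 2*Y**2*Z + 3*Y*Z**2 - Z**3.


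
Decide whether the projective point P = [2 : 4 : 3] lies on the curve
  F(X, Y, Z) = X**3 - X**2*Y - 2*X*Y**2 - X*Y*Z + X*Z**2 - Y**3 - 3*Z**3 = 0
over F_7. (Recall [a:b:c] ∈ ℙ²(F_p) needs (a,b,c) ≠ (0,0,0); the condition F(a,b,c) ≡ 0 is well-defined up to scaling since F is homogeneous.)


F(2,4,3) ≡ 1 (mod 7); P is NOT on the curve.

Evaluate F(2, 4, 3) term-by-term (mod 7).
  X**3 ↦ 1·8·1·1 = 8
  -X**2*Y ↦ -1·4·4·1 = -16
  -2*X*Y**2 ↦ -2·2·16·1 = -64
  -X*Y*Z ↦ -1·2·4·3 = -24
  X*Z**2 ↦ 1·2·1·9 = 18
  -Y**3 ↦ -1·1·64·1 = -64
  -3*Z**3 ↦ -3·1·1·27 = -81
Sum: F(2, 4, 3) = (8) + (-16) + (-64) + (-24) + (18) + (-64) + (-81) = -223.
Reducing mod 7: -223 ≡ 1 (mod 7).
Since F(a, b, c) ≡ 1 ≠ 0 (mod 7), P does NOT lie on the curve.


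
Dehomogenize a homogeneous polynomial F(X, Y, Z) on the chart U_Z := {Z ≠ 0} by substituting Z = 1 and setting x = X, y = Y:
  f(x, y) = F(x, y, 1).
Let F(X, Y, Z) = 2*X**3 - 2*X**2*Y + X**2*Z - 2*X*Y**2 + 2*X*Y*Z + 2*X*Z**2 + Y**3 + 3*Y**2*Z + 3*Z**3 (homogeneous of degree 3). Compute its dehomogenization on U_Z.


f(x, y) = 2*x**3 - 2*x**2*y + x**2 - 2*x*y**2 + 2*x*y + 2*x + y**3 + 3*y**2 + 3

On U_Z we set Z = 1. Each monomial c·X^i·Y^j·Z^k in F becomes c·x^i·y^j·1^k = c·x^i·y^j.
Substituting Z = 1: F(X, Y, 1) = 2*x**3 - 2*x**2*y + x**2 - 2*x*y**2 + 2*x*y + 2*x + y**3 + 3*y**2 + 3.
Note: deg(f) ≤ deg(F) = 3; strict inequality happens when F is divisible by Z (lost terms).


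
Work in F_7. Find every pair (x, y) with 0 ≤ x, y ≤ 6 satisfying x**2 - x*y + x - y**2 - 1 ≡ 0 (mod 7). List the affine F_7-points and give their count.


Affine F_7-points: {(3, 1), (3, 3), (4, 1), (4, 2), (5, 4), (5, 5), (6, 3), (6, 5)}; count = 8.

For each of the 49 pairs (x, y) ∈ F_7², evaluate f(x, y) mod 7. Record the zeros.
  x = 0: [0↦6, 1↦5, 2↦2, 3↦4, 4↦4, 5↦2, 6↦5]  zeros at y ∈ ∅
  x = 1: [0↦1, 1↦6, 2↦2, 3↦3, 4↦2, 5↦6, 6↦1]  zeros at y ∈ ∅
  x = 2: [0↦5, 1↦2, 2↦4, 3↦4, 4↦2, 5↦5, 6↦6]  zeros at y ∈ ∅
  x = 3: [0↦4, 1↦0, 2↦1, 3↦0, 4↦4, 5↦6, 6↦6]  zeros at y ∈ {1, 3}
  x = 4: [0↦5, 1↦0, 2↦0, 3↦5, 4↦1, 5↦2, 6↦1]  zeros at y ∈ {1, 2}
  x = 5: [0↦1, 1↦2, 2↦1, 3↦5, 4↦0, 5↦0, 6↦5]  zeros at y ∈ {4, 5}
  x = 6: [0↦6, 1↦6, 2↦4, 3↦0, 4↦1, 5↦0, 6↦4]  zeros at y ∈ {3, 5}
Collecting zeros: affine points = {(3, 1), (3, 3), (4, 1), (4, 2), (5, 4), (5, 5), (6, 3), (6, 5)}.
Total count |C(F_7)_aff| = 8.


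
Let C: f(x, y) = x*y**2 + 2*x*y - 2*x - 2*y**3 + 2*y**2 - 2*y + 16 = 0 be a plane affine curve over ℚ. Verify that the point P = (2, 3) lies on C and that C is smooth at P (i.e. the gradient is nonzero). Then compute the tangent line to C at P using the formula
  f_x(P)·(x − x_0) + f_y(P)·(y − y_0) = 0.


Tangent line at P: 13*x - 28*y + 58 = 0.

Step 1: f(2, 3) = 0, so P lies on C.
Step 2: partial derivatives
  f_x(x, y) = y**2 + 2*y - 2, f_y(x, y) = 2*x*y + 2*x - 6*y**2 + 4*y - 2.
  f_x(P) = 13, f_y(P) = -28 (gradient nonzero, so P is smooth).
Step 3: tangent line at P: 13·(x − 2) + -28·(y − 3) = 0.
Expanding: 13*x - 28*y + 58 = 0.


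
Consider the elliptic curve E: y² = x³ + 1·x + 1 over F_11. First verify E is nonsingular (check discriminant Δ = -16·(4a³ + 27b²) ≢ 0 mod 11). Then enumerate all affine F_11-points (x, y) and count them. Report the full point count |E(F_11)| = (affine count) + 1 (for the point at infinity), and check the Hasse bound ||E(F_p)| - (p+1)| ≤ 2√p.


Affine points = {(0, 1), (0, 10), (1, 5), (1, 6), (2, 0), (3, 3), (3, 8), (4, 5), (4, 6), (6, 5), (6, 6), (8, 2), (8, 9)}; affine count = 13; |E(F_11)| = 14.

Discriminant check: Δ ∝ 4a³ + 27b² = 4·1³ + 27·1² = 4·1 + 27·1 ≡ 9 (mod 11). Nonzero ⇒ E is nonsingular.
For each x ∈ F_11, compute rhs = x³ + 1·x + 1 mod 11, then count y ∈ F_11 with y² ≡ rhs.
  x = 0: rhs = 1, matching y values: 1, 10 (2 points).
  x = 1: rhs = 3, matching y values: 5, 6 (2 points).
  x = 2: rhs = 0, matching y values: 0 (1 points).
  x = 3: rhs = 9, matching y values: 3, 8 (2 points).
  x = 4: rhs = 3, matching y values: 5, 6 (2 points).
  x = 5: rhs = 10, matching y values: none (0 points).
  x = 6: rhs = 3, matching y values: 5, 6 (2 points).
  x = 7: rhs = 10, matching y values: none (0 points).
  x = 8: rhs = 4, matching y values: 2, 9 (2 points).
  x = 9: rhs = 2, matching y values: none (0 points).
  x = 10: rhs = 10, matching y values: none (0 points).
Total affine count: 13.
Full point count |E(F_11)| = 13 + 1 = 14.
Hasse bound: |14 − (11+1)| = |2| = 2 ≤ 2√11 ≈ 6.6332 ✓.


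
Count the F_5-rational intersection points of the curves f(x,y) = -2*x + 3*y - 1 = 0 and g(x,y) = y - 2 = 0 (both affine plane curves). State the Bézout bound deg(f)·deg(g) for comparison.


Common zeros: {(0, 2)}; count = 1; Bézout bound = 1.

deg(f) = 1, deg(g) = 1, so Bézout bound = 1.
Scan x ∈ F_5. For each x, list the y ∈ F_5 with f(x, y) ≡ 0 and those with g(x, y) ≡ 0 (mod 5); the common zeros in that column are the intersection.
  x = 0: f ≡ 0 at y ∈ {2}; g ≡ 0 at y ∈ {2}; common: {2}.
  x = 1: f ≡ 0 at y ∈ {1}; g ≡ 0 at y ∈ {2}; common: ∅.
  x = 2: f ≡ 0 at y ∈ {0}; g ≡ 0 at y ∈ {2}; common: ∅.
  x = 3: f ≡ 0 at y ∈ {4}; g ≡ 0 at y ∈ {2}; common: ∅.
  x = 4: f ≡ 0 at y ∈ {3}; g ≡ 0 at y ∈ {2}; common: ∅.
Collecting: common zeros = {(0, 2)}, so the count is 1.
Comparison with the Bézout bound: 1 ≤ 1 = deg(f)·deg(g), as expected for curves with no common component (the bound is attained).


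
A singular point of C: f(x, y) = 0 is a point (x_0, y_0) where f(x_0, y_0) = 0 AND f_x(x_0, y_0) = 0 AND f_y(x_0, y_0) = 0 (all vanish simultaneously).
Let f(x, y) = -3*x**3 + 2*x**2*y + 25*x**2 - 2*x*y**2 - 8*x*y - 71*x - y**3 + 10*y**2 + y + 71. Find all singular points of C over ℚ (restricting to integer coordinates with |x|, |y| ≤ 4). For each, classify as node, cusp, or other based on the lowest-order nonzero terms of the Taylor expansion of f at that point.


Singular points: {(3, 1)}; classification: cusp.

Compute partial derivatives:
  f_x = -9*x**2 + 4*x*y + 50*x - 2*y**2 - 8*y - 71.
  f_y = 2*x**2 - 4*x*y - 8*x - 3*y**2 + 20*y + 1.
Scan x_0 ∈ {−4, ..., 4}. For each x_0, f_y(x_0, y) is a polynomial in y; find its integer roots y ∈ {−4, ..., 4}, then test f_x and f at those candidates.
  x = -4: f_y(-4, y) = -3*y**2 + 36*y + 65; no integer root y with |y| ≤ 4.
  x = -3: f_y(-3, y) = -3*y**2 + 32*y + 43; no integer root y with |y| ≤ 4.
  x = -2: f_y(-2, y) = -3*y**2 + 28*y + 25; no integer root y with |y| ≤ 4.
  x = -1: f_y(-1, y) = -3*y**2 + 24*y + 11; no integer root y with |y| ≤ 4.
  x = 0: f_y(0, y) = -3*y**2 + 20*y + 1; no integer root y with |y| ≤ 4.
  x = 1: f_y(1, y) = -3*y**2 + 16*y - 5; no integer root y with |y| ≤ 4.
  x = 2: f_y(2, y) = -3*y**2 + 12*y - 7; no integer root y with |y| ≤ 4.
  x = 3: f_y(3, y) = -3*y**2 + 8*y - 5; vanishes at y ∈ {1}. (3, 1): f_x = 0, f = 0 — SINGULAR.
  x = 4: f_y(4, y) = -3*y**2 + 4*y + 1; no integer root y with |y| ≤ 4.
Only singular point on the grid: (3, 1).
Classify: substitute x = 3 + u, y = 1 + v and expand: f = -3*u**3 + 2*u**2*v - 2*u*v**2 - v**3 + v**2.
No constant or linear terms (consistent with a singular point). Quadratic part: v**2. Cubic part: -3*u**3 + 2*u**2*v - 2*u*v**2 - v**3.
The quadratic part v**2 is a perfect square, so there is a single (double) tangent line v = 0, i.e. y = 1. Restricting the cubic part to that line (v = 0) leaves -3*u**3 ≠ 0, so f is not divisible by v and the branch is v² ≈ 3*u**3 to lowest order — this is a cusp.
Classification: cusp.


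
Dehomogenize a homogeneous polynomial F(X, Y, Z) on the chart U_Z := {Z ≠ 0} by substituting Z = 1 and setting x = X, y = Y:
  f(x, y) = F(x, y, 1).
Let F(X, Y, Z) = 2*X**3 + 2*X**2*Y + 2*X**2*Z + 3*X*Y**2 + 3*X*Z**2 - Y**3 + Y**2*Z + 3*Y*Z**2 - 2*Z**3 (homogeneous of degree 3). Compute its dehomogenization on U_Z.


f(x, y) = 2*x**3 + 2*x**2*y + 2*x**2 + 3*x*y**2 + 3*x - y**3 + y**2 + 3*y - 2

On U_Z we set Z = 1. Each monomial c·X^i·Y^j·Z^k in F becomes c·x^i·y^j·1^k = c·x^i·y^j.
Substituting Z = 1: F(X, Y, 1) = 2*x**3 + 2*x**2*y + 2*x**2 + 3*x*y**2 + 3*x - y**3 + y**2 + 3*y - 2.
Note: deg(f) ≤ deg(F) = 3; strict inequality happens when F is divisible by Z (lost terms).


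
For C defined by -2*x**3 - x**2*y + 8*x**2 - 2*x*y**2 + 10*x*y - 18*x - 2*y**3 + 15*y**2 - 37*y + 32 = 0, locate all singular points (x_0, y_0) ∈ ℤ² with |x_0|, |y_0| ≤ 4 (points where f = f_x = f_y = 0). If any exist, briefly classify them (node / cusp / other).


Singular points: {(1, 2)}; classification: cusp.

Compute partial derivatives:
  f_x = -6*x**2 - 2*x*y + 16*x - 2*y**2 + 10*y - 18.
  f_y = -x**2 - 4*x*y + 10*x - 6*y**2 + 30*y - 37.
Scan x_0 ∈ {−4, ..., 4}. For each x_0, f_y(x_0, y) is a polynomial in y; find its integer roots y ∈ {−4, ..., 4}, then test f_x and f at those candidates.
  x = -4: f_y(-4, y) = -6*y**2 + 46*y - 93; no integer root y with |y| ≤ 4.
  x = -3: f_y(-3, y) = -6*y**2 + 42*y - 76; no integer root y with |y| ≤ 4.
  x = -2: f_y(-2, y) = -6*y**2 + 38*y - 61; no integer root y with |y| ≤ 4.
  x = -1: f_y(-1, y) = -6*y**2 + 34*y - 48; vanishes at y ∈ {3}. (-1, 3): f_x = -22 ≠ 0.
  x = 0: f_y(0, y) = -6*y**2 + 30*y - 37; no integer root y with |y| ≤ 4.
  x = 1: f_y(1, y) = -6*y**2 + 26*y - 28; vanishes at y ∈ {2}. (1, 2): f_x = 0, f = 0 — SINGULAR.
  x = 2: f_y(2, y) = -6*y**2 + 22*y - 21; no integer root y with |y| ≤ 4.
  x = 3: f_y(3, y) = -6*y**2 + 18*y - 16; no integer root y with |y| ≤ 4.
  x = 4: f_y(4, y) = -6*y**2 + 14*y - 13; no integer root y with |y| ≤ 4.
Only singular point on the grid: (1, 2).
Classify: substitute x = 1 + u, y = 2 + v and expand: f = -2*u**3 - u**2*v - 2*u*v**2 - 2*v**3 + v**2.
No constant or linear terms (consistent with a singular point). Quadratic part: v**2. Cubic part: -2*u**3 - u**2*v - 2*u*v**2 - 2*v**3.
The quadratic part v**2 is a perfect square, so there is a single (double) tangent line v = 0, i.e. y = 2. Restricting the cubic part to that line (v = 0) leaves -2*u**3 ≠ 0, so f is not divisible by v and the branch is v² ≈ 2*u**3 to lowest order — this is a cusp.
Classification: cusp.


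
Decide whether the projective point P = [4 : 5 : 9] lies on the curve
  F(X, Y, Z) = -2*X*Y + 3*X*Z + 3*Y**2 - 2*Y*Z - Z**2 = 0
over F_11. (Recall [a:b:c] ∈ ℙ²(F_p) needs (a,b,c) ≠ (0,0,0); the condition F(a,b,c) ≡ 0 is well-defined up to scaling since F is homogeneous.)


F(4,5,9) ≡ 5 (mod 11); P is NOT on the curve.

Evaluate F(4, 5, 9) term-by-term (mod 11).
  -2*X*Y ↦ -2·4·5·1 = -40
  3*X*Z ↦ 3·4·1·9 = 108
  3*Y**2 ↦ 3·1·25·1 = 75
  -2*Y*Z ↦ -2·1·5·9 = -90
  -Z**2 ↦ -1·1·1·81 = -81
Sum: F(4, 5, 9) = (-40) + (108) + (75) + (-90) + (-81) = -28.
Reducing mod 11: -28 ≡ 5 (mod 11).
Since F(a, b, c) ≡ 5 ≠ 0 (mod 11), P does NOT lie on the curve.
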